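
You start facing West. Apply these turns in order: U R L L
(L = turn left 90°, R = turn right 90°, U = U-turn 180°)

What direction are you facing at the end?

Answer: Final heading: North

Derivation:
Start: West
  U (U-turn (180°)) -> East
  R (right (90° clockwise)) -> South
  L (left (90° counter-clockwise)) -> East
  L (left (90° counter-clockwise)) -> North
Final: North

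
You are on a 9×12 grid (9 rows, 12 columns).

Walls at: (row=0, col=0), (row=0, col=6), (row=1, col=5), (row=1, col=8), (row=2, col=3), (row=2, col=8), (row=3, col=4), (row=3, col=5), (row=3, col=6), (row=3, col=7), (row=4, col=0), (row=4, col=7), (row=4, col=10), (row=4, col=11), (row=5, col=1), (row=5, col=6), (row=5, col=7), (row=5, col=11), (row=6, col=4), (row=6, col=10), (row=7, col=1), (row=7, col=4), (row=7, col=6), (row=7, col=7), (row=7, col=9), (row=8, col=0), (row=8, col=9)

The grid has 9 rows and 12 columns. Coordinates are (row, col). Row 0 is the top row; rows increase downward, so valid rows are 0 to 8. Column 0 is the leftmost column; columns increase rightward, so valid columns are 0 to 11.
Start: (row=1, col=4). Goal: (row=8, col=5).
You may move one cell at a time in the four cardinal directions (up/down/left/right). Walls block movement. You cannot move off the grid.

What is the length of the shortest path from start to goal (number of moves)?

BFS from (row=1, col=4) until reaching (row=8, col=5):
  Distance 0: (row=1, col=4)
  Distance 1: (row=0, col=4), (row=1, col=3), (row=2, col=4)
  Distance 2: (row=0, col=3), (row=0, col=5), (row=1, col=2), (row=2, col=5)
  Distance 3: (row=0, col=2), (row=1, col=1), (row=2, col=2), (row=2, col=6)
  Distance 4: (row=0, col=1), (row=1, col=0), (row=1, col=6), (row=2, col=1), (row=2, col=7), (row=3, col=2)
  Distance 5: (row=1, col=7), (row=2, col=0), (row=3, col=1), (row=3, col=3), (row=4, col=2)
  Distance 6: (row=0, col=7), (row=3, col=0), (row=4, col=1), (row=4, col=3), (row=5, col=2)
  Distance 7: (row=0, col=8), (row=4, col=4), (row=5, col=3), (row=6, col=2)
  Distance 8: (row=0, col=9), (row=4, col=5), (row=5, col=4), (row=6, col=1), (row=6, col=3), (row=7, col=2)
  Distance 9: (row=0, col=10), (row=1, col=9), (row=4, col=6), (row=5, col=5), (row=6, col=0), (row=7, col=3), (row=8, col=2)
  Distance 10: (row=0, col=11), (row=1, col=10), (row=2, col=9), (row=5, col=0), (row=6, col=5), (row=7, col=0), (row=8, col=1), (row=8, col=3)
  Distance 11: (row=1, col=11), (row=2, col=10), (row=3, col=9), (row=6, col=6), (row=7, col=5), (row=8, col=4)
  Distance 12: (row=2, col=11), (row=3, col=8), (row=3, col=10), (row=4, col=9), (row=6, col=7), (row=8, col=5)  <- goal reached here
One shortest path (12 moves): (row=1, col=4) -> (row=1, col=3) -> (row=1, col=2) -> (row=2, col=2) -> (row=3, col=2) -> (row=3, col=3) -> (row=4, col=3) -> (row=4, col=4) -> (row=4, col=5) -> (row=5, col=5) -> (row=6, col=5) -> (row=7, col=5) -> (row=8, col=5)

Answer: Shortest path length: 12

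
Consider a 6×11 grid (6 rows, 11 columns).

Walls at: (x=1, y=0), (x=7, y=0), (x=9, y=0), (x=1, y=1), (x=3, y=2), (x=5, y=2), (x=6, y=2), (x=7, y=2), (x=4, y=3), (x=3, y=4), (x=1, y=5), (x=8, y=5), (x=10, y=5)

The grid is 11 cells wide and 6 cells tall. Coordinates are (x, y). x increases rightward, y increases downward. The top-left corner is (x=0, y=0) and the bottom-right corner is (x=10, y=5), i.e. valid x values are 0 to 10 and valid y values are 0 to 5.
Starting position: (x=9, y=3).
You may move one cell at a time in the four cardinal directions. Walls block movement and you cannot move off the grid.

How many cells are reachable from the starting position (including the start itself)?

BFS flood-fill from (x=9, y=3):
  Distance 0: (x=9, y=3)
  Distance 1: (x=9, y=2), (x=8, y=3), (x=10, y=3), (x=9, y=4)
  Distance 2: (x=9, y=1), (x=8, y=2), (x=10, y=2), (x=7, y=3), (x=8, y=4), (x=10, y=4), (x=9, y=5)
  Distance 3: (x=8, y=1), (x=10, y=1), (x=6, y=3), (x=7, y=4)
  Distance 4: (x=8, y=0), (x=10, y=0), (x=7, y=1), (x=5, y=3), (x=6, y=4), (x=7, y=5)
  Distance 5: (x=6, y=1), (x=5, y=4), (x=6, y=5)
  Distance 6: (x=6, y=0), (x=5, y=1), (x=4, y=4), (x=5, y=5)
  Distance 7: (x=5, y=0), (x=4, y=1), (x=4, y=5)
  Distance 8: (x=4, y=0), (x=3, y=1), (x=4, y=2), (x=3, y=5)
  Distance 9: (x=3, y=0), (x=2, y=1), (x=2, y=5)
  Distance 10: (x=2, y=0), (x=2, y=2), (x=2, y=4)
  Distance 11: (x=1, y=2), (x=2, y=3), (x=1, y=4)
  Distance 12: (x=0, y=2), (x=1, y=3), (x=3, y=3), (x=0, y=4)
  Distance 13: (x=0, y=1), (x=0, y=3), (x=0, y=5)
  Distance 14: (x=0, y=0)
Total reachable: 53 (grid has 53 open cells total)

Answer: Reachable cells: 53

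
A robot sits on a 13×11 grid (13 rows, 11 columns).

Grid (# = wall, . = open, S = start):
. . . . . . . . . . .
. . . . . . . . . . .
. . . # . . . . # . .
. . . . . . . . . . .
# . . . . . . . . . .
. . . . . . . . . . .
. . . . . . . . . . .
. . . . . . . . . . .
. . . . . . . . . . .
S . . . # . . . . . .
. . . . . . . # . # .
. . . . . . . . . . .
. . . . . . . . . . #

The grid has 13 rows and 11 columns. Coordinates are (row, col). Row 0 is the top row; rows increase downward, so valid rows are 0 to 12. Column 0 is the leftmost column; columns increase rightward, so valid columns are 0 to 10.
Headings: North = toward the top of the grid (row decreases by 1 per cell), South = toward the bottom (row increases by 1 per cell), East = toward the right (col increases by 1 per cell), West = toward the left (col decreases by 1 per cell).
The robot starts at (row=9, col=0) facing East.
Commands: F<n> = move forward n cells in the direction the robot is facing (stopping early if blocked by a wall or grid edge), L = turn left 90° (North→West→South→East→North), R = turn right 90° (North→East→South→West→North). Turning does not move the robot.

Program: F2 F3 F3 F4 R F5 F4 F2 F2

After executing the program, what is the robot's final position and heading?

Start: (row=9, col=0), facing East
  F2: move forward 2, now at (row=9, col=2)
  F3: move forward 1/3 (blocked), now at (row=9, col=3)
  F3: move forward 0/3 (blocked), now at (row=9, col=3)
  F4: move forward 0/4 (blocked), now at (row=9, col=3)
  R: turn right, now facing South
  F5: move forward 3/5 (blocked), now at (row=12, col=3)
  F4: move forward 0/4 (blocked), now at (row=12, col=3)
  F2: move forward 0/2 (blocked), now at (row=12, col=3)
  F2: move forward 0/2 (blocked), now at (row=12, col=3)
Final: (row=12, col=3), facing South

Answer: Final position: (row=12, col=3), facing South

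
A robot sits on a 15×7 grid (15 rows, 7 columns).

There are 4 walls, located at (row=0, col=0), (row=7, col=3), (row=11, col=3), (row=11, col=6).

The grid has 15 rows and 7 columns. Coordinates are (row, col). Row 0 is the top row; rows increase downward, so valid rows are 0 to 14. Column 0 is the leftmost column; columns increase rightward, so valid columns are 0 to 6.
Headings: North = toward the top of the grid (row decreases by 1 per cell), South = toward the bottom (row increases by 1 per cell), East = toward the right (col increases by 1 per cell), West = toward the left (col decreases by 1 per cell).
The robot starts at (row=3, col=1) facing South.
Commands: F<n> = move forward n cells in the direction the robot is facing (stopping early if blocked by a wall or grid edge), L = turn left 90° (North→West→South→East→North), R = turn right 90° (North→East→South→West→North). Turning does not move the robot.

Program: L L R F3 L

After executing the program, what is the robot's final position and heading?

Start: (row=3, col=1), facing South
  L: turn left, now facing East
  L: turn left, now facing North
  R: turn right, now facing East
  F3: move forward 3, now at (row=3, col=4)
  L: turn left, now facing North
Final: (row=3, col=4), facing North

Answer: Final position: (row=3, col=4), facing North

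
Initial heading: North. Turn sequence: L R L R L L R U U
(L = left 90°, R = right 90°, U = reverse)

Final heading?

Answer: Final heading: West

Derivation:
Start: North
  L (left (90° counter-clockwise)) -> West
  R (right (90° clockwise)) -> North
  L (left (90° counter-clockwise)) -> West
  R (right (90° clockwise)) -> North
  L (left (90° counter-clockwise)) -> West
  L (left (90° counter-clockwise)) -> South
  R (right (90° clockwise)) -> West
  U (U-turn (180°)) -> East
  U (U-turn (180°)) -> West
Final: West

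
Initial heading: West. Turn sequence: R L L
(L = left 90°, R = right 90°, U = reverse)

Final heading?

Answer: Final heading: South

Derivation:
Start: West
  R (right (90° clockwise)) -> North
  L (left (90° counter-clockwise)) -> West
  L (left (90° counter-clockwise)) -> South
Final: South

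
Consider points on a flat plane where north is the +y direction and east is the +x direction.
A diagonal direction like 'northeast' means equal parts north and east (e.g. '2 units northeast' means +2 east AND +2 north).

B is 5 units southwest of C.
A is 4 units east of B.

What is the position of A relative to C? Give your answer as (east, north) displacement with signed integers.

Place C at the origin (east=0, north=0).
  B is 5 units southwest of C: delta (east=-5, north=-5); B at (east=-5, north=-5).
  A is 4 units east of B: delta (east=+4, north=+0); A at (east=-1, north=-5).
Therefore A relative to C: (east=-1, north=-5).

Answer: A is at (east=-1, north=-5) relative to C.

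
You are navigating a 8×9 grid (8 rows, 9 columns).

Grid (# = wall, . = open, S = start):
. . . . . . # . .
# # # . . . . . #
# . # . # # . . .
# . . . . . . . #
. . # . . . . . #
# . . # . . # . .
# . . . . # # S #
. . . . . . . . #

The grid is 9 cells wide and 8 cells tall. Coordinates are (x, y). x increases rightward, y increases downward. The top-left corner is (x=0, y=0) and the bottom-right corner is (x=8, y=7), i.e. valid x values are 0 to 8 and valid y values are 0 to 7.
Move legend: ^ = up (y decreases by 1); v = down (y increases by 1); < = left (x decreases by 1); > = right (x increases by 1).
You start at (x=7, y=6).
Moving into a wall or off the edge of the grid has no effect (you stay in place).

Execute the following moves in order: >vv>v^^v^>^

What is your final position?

Start: (x=7, y=6)
  > (right): blocked, stay at (x=7, y=6)
  v (down): (x=7, y=6) -> (x=7, y=7)
  v (down): blocked, stay at (x=7, y=7)
  > (right): blocked, stay at (x=7, y=7)
  v (down): blocked, stay at (x=7, y=7)
  ^ (up): (x=7, y=7) -> (x=7, y=6)
  ^ (up): (x=7, y=6) -> (x=7, y=5)
  v (down): (x=7, y=5) -> (x=7, y=6)
  ^ (up): (x=7, y=6) -> (x=7, y=5)
  > (right): (x=7, y=5) -> (x=8, y=5)
  ^ (up): blocked, stay at (x=8, y=5)
Final: (x=8, y=5)

Answer: Final position: (x=8, y=5)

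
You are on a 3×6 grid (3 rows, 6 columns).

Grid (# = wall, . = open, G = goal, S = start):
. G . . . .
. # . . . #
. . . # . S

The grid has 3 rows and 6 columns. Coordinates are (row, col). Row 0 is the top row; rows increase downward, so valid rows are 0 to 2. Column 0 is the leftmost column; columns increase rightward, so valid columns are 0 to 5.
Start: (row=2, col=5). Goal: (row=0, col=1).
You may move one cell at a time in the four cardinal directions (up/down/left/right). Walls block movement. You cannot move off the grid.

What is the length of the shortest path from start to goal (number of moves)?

BFS from (row=2, col=5) until reaching (row=0, col=1):
  Distance 0: (row=2, col=5)
  Distance 1: (row=2, col=4)
  Distance 2: (row=1, col=4)
  Distance 3: (row=0, col=4), (row=1, col=3)
  Distance 4: (row=0, col=3), (row=0, col=5), (row=1, col=2)
  Distance 5: (row=0, col=2), (row=2, col=2)
  Distance 6: (row=0, col=1), (row=2, col=1)  <- goal reached here
One shortest path (6 moves): (row=2, col=5) -> (row=2, col=4) -> (row=1, col=4) -> (row=1, col=3) -> (row=1, col=2) -> (row=0, col=2) -> (row=0, col=1)

Answer: Shortest path length: 6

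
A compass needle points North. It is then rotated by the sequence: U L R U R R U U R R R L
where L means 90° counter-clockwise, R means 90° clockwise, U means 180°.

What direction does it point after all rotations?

Start: North
  U (U-turn (180°)) -> South
  L (left (90° counter-clockwise)) -> East
  R (right (90° clockwise)) -> South
  U (U-turn (180°)) -> North
  R (right (90° clockwise)) -> East
  R (right (90° clockwise)) -> South
  U (U-turn (180°)) -> North
  U (U-turn (180°)) -> South
  R (right (90° clockwise)) -> West
  R (right (90° clockwise)) -> North
  R (right (90° clockwise)) -> East
  L (left (90° counter-clockwise)) -> North
Final: North

Answer: Final heading: North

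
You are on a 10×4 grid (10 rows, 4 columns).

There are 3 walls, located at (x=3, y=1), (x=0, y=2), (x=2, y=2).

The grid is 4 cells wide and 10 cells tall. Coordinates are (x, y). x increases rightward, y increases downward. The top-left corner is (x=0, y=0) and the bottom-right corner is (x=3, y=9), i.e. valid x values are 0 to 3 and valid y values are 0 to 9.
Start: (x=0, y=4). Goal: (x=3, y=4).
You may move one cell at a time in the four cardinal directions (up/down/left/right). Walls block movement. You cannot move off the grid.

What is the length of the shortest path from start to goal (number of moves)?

BFS from (x=0, y=4) until reaching (x=3, y=4):
  Distance 0: (x=0, y=4)
  Distance 1: (x=0, y=3), (x=1, y=4), (x=0, y=5)
  Distance 2: (x=1, y=3), (x=2, y=4), (x=1, y=5), (x=0, y=6)
  Distance 3: (x=1, y=2), (x=2, y=3), (x=3, y=4), (x=2, y=5), (x=1, y=6), (x=0, y=7)  <- goal reached here
One shortest path (3 moves): (x=0, y=4) -> (x=1, y=4) -> (x=2, y=4) -> (x=3, y=4)

Answer: Shortest path length: 3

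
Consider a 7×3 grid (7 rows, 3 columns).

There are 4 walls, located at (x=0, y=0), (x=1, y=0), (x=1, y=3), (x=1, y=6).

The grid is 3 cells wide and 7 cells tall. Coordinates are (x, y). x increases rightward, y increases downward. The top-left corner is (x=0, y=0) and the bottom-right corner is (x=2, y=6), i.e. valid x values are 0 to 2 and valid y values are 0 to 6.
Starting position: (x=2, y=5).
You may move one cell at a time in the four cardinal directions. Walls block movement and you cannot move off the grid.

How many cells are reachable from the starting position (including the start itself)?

Answer: Reachable cells: 17

Derivation:
BFS flood-fill from (x=2, y=5):
  Distance 0: (x=2, y=5)
  Distance 1: (x=2, y=4), (x=1, y=5), (x=2, y=6)
  Distance 2: (x=2, y=3), (x=1, y=4), (x=0, y=5)
  Distance 3: (x=2, y=2), (x=0, y=4), (x=0, y=6)
  Distance 4: (x=2, y=1), (x=1, y=2), (x=0, y=3)
  Distance 5: (x=2, y=0), (x=1, y=1), (x=0, y=2)
  Distance 6: (x=0, y=1)
Total reachable: 17 (grid has 17 open cells total)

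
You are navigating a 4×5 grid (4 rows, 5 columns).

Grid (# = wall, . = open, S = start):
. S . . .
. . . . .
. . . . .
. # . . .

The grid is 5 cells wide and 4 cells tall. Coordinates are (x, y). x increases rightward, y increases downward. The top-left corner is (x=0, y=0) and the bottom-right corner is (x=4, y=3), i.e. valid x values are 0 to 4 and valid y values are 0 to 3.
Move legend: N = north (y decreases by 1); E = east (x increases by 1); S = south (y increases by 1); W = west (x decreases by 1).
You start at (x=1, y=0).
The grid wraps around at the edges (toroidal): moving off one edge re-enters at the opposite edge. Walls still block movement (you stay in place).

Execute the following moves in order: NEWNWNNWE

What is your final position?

Start: (x=1, y=0)
  N (north): blocked, stay at (x=1, y=0)
  E (east): (x=1, y=0) -> (x=2, y=0)
  W (west): (x=2, y=0) -> (x=1, y=0)
  N (north): blocked, stay at (x=1, y=0)
  W (west): (x=1, y=0) -> (x=0, y=0)
  N (north): (x=0, y=0) -> (x=0, y=3)
  N (north): (x=0, y=3) -> (x=0, y=2)
  W (west): (x=0, y=2) -> (x=4, y=2)
  E (east): (x=4, y=2) -> (x=0, y=2)
Final: (x=0, y=2)

Answer: Final position: (x=0, y=2)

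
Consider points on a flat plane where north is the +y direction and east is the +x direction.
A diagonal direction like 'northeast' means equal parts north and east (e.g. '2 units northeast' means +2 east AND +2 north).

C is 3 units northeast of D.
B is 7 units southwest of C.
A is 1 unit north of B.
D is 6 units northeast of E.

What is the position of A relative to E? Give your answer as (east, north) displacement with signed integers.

Place E at the origin (east=0, north=0).
  D is 6 units northeast of E: delta (east=+6, north=+6); D at (east=6, north=6).
  C is 3 units northeast of D: delta (east=+3, north=+3); C at (east=9, north=9).
  B is 7 units southwest of C: delta (east=-7, north=-7); B at (east=2, north=2).
  A is 1 unit north of B: delta (east=+0, north=+1); A at (east=2, north=3).
Therefore A relative to E: (east=2, north=3).

Answer: A is at (east=2, north=3) relative to E.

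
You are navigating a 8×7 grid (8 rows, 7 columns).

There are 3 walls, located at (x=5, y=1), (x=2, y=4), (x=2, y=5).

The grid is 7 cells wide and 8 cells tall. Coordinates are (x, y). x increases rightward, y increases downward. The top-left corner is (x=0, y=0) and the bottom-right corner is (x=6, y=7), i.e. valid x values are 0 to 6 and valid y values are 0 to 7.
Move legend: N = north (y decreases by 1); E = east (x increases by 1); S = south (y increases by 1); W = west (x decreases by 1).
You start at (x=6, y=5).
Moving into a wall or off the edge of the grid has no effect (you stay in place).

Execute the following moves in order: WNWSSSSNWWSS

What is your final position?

Answer: Final position: (x=2, y=7)

Derivation:
Start: (x=6, y=5)
  W (west): (x=6, y=5) -> (x=5, y=5)
  N (north): (x=5, y=5) -> (x=5, y=4)
  W (west): (x=5, y=4) -> (x=4, y=4)
  S (south): (x=4, y=4) -> (x=4, y=5)
  S (south): (x=4, y=5) -> (x=4, y=6)
  S (south): (x=4, y=6) -> (x=4, y=7)
  S (south): blocked, stay at (x=4, y=7)
  N (north): (x=4, y=7) -> (x=4, y=6)
  W (west): (x=4, y=6) -> (x=3, y=6)
  W (west): (x=3, y=6) -> (x=2, y=6)
  S (south): (x=2, y=6) -> (x=2, y=7)
  S (south): blocked, stay at (x=2, y=7)
Final: (x=2, y=7)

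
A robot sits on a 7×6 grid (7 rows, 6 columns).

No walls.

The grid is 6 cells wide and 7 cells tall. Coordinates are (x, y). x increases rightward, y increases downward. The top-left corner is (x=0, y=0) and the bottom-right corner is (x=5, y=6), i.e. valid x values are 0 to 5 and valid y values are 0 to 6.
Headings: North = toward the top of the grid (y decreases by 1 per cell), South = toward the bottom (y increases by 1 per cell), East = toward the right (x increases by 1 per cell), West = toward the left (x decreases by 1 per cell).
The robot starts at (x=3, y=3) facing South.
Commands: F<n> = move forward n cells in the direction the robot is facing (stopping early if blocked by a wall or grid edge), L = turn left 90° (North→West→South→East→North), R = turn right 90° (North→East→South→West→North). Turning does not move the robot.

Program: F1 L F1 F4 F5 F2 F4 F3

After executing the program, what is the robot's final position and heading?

Start: (x=3, y=3), facing South
  F1: move forward 1, now at (x=3, y=4)
  L: turn left, now facing East
  F1: move forward 1, now at (x=4, y=4)
  F4: move forward 1/4 (blocked), now at (x=5, y=4)
  F5: move forward 0/5 (blocked), now at (x=5, y=4)
  F2: move forward 0/2 (blocked), now at (x=5, y=4)
  F4: move forward 0/4 (blocked), now at (x=5, y=4)
  F3: move forward 0/3 (blocked), now at (x=5, y=4)
Final: (x=5, y=4), facing East

Answer: Final position: (x=5, y=4), facing East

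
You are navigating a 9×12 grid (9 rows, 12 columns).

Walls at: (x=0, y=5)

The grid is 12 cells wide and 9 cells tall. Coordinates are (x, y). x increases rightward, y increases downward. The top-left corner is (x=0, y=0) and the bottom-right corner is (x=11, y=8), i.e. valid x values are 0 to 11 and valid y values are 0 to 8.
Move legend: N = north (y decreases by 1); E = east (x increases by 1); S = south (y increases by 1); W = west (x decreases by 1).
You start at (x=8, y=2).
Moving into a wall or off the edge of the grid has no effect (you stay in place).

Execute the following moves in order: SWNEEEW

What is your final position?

Start: (x=8, y=2)
  S (south): (x=8, y=2) -> (x=8, y=3)
  W (west): (x=8, y=3) -> (x=7, y=3)
  N (north): (x=7, y=3) -> (x=7, y=2)
  E (east): (x=7, y=2) -> (x=8, y=2)
  E (east): (x=8, y=2) -> (x=9, y=2)
  E (east): (x=9, y=2) -> (x=10, y=2)
  W (west): (x=10, y=2) -> (x=9, y=2)
Final: (x=9, y=2)

Answer: Final position: (x=9, y=2)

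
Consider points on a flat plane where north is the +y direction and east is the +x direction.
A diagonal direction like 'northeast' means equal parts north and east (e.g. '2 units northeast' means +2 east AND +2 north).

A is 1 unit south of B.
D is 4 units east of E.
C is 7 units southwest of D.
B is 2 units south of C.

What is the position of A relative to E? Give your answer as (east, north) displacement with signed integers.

Place E at the origin (east=0, north=0).
  D is 4 units east of E: delta (east=+4, north=+0); D at (east=4, north=0).
  C is 7 units southwest of D: delta (east=-7, north=-7); C at (east=-3, north=-7).
  B is 2 units south of C: delta (east=+0, north=-2); B at (east=-3, north=-9).
  A is 1 unit south of B: delta (east=+0, north=-1); A at (east=-3, north=-10).
Therefore A relative to E: (east=-3, north=-10).

Answer: A is at (east=-3, north=-10) relative to E.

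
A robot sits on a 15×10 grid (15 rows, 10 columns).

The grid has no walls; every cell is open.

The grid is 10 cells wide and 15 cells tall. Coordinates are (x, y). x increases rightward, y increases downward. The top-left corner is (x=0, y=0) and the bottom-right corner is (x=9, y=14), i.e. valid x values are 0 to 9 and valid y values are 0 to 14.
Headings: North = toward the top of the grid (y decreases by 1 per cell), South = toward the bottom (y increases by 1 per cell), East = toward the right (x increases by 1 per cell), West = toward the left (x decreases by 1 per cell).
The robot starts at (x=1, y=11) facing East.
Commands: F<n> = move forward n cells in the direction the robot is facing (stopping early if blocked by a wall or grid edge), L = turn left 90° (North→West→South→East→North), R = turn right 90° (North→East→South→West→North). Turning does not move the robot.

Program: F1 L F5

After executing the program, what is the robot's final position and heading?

Start: (x=1, y=11), facing East
  F1: move forward 1, now at (x=2, y=11)
  L: turn left, now facing North
  F5: move forward 5, now at (x=2, y=6)
Final: (x=2, y=6), facing North

Answer: Final position: (x=2, y=6), facing North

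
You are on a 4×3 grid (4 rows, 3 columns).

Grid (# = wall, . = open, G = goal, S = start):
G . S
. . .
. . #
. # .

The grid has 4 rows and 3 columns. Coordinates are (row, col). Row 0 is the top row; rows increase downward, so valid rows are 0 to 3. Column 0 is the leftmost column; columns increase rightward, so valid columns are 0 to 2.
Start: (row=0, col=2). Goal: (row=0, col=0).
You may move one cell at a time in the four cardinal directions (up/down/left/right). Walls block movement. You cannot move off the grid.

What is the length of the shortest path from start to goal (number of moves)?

BFS from (row=0, col=2) until reaching (row=0, col=0):
  Distance 0: (row=0, col=2)
  Distance 1: (row=0, col=1), (row=1, col=2)
  Distance 2: (row=0, col=0), (row=1, col=1)  <- goal reached here
One shortest path (2 moves): (row=0, col=2) -> (row=0, col=1) -> (row=0, col=0)

Answer: Shortest path length: 2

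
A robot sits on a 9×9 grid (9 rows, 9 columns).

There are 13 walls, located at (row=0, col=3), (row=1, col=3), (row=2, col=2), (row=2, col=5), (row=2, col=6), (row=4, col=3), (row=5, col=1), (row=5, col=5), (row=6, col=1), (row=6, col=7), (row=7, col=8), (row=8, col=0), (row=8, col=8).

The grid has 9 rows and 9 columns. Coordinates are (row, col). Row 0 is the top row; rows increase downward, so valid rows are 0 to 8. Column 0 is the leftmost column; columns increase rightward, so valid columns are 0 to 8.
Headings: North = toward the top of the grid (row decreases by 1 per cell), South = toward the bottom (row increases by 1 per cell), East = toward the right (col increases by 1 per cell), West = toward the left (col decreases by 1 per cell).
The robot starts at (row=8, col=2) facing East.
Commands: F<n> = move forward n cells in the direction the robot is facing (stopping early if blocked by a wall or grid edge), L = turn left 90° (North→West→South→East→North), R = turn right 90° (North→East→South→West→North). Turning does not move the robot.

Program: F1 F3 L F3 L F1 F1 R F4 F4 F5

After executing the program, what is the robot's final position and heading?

Start: (row=8, col=2), facing East
  F1: move forward 1, now at (row=8, col=3)
  F3: move forward 3, now at (row=8, col=6)
  L: turn left, now facing North
  F3: move forward 3, now at (row=5, col=6)
  L: turn left, now facing West
  F1: move forward 0/1 (blocked), now at (row=5, col=6)
  F1: move forward 0/1 (blocked), now at (row=5, col=6)
  R: turn right, now facing North
  F4: move forward 2/4 (blocked), now at (row=3, col=6)
  F4: move forward 0/4 (blocked), now at (row=3, col=6)
  F5: move forward 0/5 (blocked), now at (row=3, col=6)
Final: (row=3, col=6), facing North

Answer: Final position: (row=3, col=6), facing North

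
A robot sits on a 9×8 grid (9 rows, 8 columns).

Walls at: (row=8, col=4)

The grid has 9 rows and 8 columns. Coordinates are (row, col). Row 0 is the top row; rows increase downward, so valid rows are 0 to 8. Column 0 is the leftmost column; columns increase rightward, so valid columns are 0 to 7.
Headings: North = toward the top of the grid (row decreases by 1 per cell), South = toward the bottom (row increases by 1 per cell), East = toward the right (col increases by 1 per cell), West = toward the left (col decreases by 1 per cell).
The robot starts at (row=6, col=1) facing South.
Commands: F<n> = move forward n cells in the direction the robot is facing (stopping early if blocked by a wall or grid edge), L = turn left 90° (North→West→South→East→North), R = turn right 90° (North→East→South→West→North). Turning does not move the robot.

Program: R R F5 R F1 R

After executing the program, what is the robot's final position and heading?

Answer: Final position: (row=1, col=2), facing South

Derivation:
Start: (row=6, col=1), facing South
  R: turn right, now facing West
  R: turn right, now facing North
  F5: move forward 5, now at (row=1, col=1)
  R: turn right, now facing East
  F1: move forward 1, now at (row=1, col=2)
  R: turn right, now facing South
Final: (row=1, col=2), facing South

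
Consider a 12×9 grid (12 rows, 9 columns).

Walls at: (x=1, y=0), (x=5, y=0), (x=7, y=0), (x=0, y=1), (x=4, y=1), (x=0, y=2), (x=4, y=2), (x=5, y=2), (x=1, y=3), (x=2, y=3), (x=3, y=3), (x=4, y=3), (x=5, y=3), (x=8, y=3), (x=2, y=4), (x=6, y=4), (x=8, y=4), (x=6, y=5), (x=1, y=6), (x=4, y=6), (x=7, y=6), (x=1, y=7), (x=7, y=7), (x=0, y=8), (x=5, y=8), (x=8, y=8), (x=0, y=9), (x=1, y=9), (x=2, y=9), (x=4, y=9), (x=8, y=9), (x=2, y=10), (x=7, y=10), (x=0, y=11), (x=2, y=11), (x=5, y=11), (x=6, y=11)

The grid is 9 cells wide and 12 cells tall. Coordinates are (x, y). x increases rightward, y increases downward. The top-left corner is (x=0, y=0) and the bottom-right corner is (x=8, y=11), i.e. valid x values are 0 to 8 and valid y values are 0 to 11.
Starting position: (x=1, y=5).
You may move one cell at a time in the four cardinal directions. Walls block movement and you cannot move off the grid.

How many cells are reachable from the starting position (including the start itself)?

BFS flood-fill from (x=1, y=5):
  Distance 0: (x=1, y=5)
  Distance 1: (x=1, y=4), (x=0, y=5), (x=2, y=5)
  Distance 2: (x=0, y=4), (x=3, y=5), (x=0, y=6), (x=2, y=6)
  Distance 3: (x=0, y=3), (x=3, y=4), (x=4, y=5), (x=3, y=6), (x=0, y=7), (x=2, y=7)
  Distance 4: (x=4, y=4), (x=5, y=5), (x=3, y=7), (x=2, y=8)
  Distance 5: (x=5, y=4), (x=5, y=6), (x=4, y=7), (x=1, y=8), (x=3, y=8)
  Distance 6: (x=6, y=6), (x=5, y=7), (x=4, y=8), (x=3, y=9)
  Distance 7: (x=6, y=7), (x=3, y=10)
  Distance 8: (x=6, y=8), (x=4, y=10), (x=3, y=11)
  Distance 9: (x=7, y=8), (x=6, y=9), (x=5, y=10), (x=4, y=11)
  Distance 10: (x=5, y=9), (x=7, y=9), (x=6, y=10)
Total reachable: 39 (grid has 71 open cells total)

Answer: Reachable cells: 39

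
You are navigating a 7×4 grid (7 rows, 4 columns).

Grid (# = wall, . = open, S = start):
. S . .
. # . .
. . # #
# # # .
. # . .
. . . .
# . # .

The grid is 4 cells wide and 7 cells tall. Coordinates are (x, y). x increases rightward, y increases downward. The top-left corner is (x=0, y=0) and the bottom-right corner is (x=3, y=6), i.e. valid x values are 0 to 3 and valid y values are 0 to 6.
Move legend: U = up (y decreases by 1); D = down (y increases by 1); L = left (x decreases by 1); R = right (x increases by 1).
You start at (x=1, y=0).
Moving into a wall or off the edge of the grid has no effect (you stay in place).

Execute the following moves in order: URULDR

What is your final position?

Start: (x=1, y=0)
  U (up): blocked, stay at (x=1, y=0)
  R (right): (x=1, y=0) -> (x=2, y=0)
  U (up): blocked, stay at (x=2, y=0)
  L (left): (x=2, y=0) -> (x=1, y=0)
  D (down): blocked, stay at (x=1, y=0)
  R (right): (x=1, y=0) -> (x=2, y=0)
Final: (x=2, y=0)

Answer: Final position: (x=2, y=0)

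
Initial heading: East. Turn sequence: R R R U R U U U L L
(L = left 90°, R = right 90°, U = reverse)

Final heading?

Start: East
  R (right (90° clockwise)) -> South
  R (right (90° clockwise)) -> West
  R (right (90° clockwise)) -> North
  U (U-turn (180°)) -> South
  R (right (90° clockwise)) -> West
  U (U-turn (180°)) -> East
  U (U-turn (180°)) -> West
  U (U-turn (180°)) -> East
  L (left (90° counter-clockwise)) -> North
  L (left (90° counter-clockwise)) -> West
Final: West

Answer: Final heading: West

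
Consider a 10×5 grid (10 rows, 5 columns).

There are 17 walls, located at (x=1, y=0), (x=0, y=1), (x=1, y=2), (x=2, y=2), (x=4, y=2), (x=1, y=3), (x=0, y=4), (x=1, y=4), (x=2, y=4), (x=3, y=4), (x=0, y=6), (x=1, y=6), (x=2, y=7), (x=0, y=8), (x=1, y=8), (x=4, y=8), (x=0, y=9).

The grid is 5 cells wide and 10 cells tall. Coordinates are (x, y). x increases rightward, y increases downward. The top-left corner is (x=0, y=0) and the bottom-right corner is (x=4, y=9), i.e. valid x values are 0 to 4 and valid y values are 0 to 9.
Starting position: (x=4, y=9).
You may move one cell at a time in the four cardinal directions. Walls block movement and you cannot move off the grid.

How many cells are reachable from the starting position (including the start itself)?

BFS flood-fill from (x=4, y=9):
  Distance 0: (x=4, y=9)
  Distance 1: (x=3, y=9)
  Distance 2: (x=3, y=8), (x=2, y=9)
  Distance 3: (x=3, y=7), (x=2, y=8), (x=1, y=9)
  Distance 4: (x=3, y=6), (x=4, y=7)
  Distance 5: (x=3, y=5), (x=2, y=6), (x=4, y=6)
  Distance 6: (x=2, y=5), (x=4, y=5)
  Distance 7: (x=4, y=4), (x=1, y=5)
  Distance 8: (x=4, y=3), (x=0, y=5)
  Distance 9: (x=3, y=3)
  Distance 10: (x=3, y=2), (x=2, y=3)
  Distance 11: (x=3, y=1)
  Distance 12: (x=3, y=0), (x=2, y=1), (x=4, y=1)
  Distance 13: (x=2, y=0), (x=4, y=0), (x=1, y=1)
Total reachable: 28 (grid has 33 open cells total)

Answer: Reachable cells: 28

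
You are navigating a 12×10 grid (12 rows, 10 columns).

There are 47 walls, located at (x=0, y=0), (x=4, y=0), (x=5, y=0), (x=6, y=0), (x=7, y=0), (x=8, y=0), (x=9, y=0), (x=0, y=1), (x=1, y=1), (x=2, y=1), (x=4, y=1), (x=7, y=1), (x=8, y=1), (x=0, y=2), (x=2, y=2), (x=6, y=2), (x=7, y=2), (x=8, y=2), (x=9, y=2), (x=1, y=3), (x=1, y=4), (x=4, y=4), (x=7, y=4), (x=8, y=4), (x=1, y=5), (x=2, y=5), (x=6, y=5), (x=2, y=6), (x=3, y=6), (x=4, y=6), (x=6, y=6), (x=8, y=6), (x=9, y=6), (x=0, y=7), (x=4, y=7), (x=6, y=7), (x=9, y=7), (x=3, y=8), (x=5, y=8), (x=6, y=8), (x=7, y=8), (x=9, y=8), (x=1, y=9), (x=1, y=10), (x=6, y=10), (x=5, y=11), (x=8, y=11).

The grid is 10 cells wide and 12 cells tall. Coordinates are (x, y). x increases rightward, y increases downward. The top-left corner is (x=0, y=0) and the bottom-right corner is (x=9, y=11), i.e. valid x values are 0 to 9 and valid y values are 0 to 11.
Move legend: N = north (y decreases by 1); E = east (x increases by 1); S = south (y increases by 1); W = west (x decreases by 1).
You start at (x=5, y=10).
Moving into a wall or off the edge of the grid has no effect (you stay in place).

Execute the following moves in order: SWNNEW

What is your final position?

Start: (x=5, y=10)
  S (south): blocked, stay at (x=5, y=10)
  W (west): (x=5, y=10) -> (x=4, y=10)
  N (north): (x=4, y=10) -> (x=4, y=9)
  N (north): (x=4, y=9) -> (x=4, y=8)
  E (east): blocked, stay at (x=4, y=8)
  W (west): blocked, stay at (x=4, y=8)
Final: (x=4, y=8)

Answer: Final position: (x=4, y=8)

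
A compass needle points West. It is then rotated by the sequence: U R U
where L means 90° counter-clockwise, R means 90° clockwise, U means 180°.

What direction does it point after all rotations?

Start: West
  U (U-turn (180°)) -> East
  R (right (90° clockwise)) -> South
  U (U-turn (180°)) -> North
Final: North

Answer: Final heading: North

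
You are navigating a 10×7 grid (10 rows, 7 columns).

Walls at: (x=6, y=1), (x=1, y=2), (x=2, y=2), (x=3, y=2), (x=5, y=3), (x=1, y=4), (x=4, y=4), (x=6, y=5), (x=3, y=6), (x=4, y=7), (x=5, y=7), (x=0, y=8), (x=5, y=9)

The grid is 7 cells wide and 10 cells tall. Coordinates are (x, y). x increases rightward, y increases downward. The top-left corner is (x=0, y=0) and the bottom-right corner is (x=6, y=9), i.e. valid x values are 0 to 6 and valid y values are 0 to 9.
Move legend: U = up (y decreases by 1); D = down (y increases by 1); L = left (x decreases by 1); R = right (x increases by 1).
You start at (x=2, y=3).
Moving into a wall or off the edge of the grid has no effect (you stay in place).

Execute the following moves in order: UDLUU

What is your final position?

Start: (x=2, y=3)
  U (up): blocked, stay at (x=2, y=3)
  D (down): (x=2, y=3) -> (x=2, y=4)
  L (left): blocked, stay at (x=2, y=4)
  U (up): (x=2, y=4) -> (x=2, y=3)
  U (up): blocked, stay at (x=2, y=3)
Final: (x=2, y=3)

Answer: Final position: (x=2, y=3)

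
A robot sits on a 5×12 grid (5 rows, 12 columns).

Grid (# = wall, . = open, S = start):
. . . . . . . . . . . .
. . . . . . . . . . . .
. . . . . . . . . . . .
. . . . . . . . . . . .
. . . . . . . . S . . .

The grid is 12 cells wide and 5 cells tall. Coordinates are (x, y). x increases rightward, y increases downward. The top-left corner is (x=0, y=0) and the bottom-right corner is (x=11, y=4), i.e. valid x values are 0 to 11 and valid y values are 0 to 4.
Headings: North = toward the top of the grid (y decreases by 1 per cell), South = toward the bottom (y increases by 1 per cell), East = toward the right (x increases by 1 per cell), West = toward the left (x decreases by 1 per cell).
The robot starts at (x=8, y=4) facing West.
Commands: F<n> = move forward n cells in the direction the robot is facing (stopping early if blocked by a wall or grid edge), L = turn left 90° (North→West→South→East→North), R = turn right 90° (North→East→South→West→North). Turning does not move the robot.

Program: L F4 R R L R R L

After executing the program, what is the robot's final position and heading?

Start: (x=8, y=4), facing West
  L: turn left, now facing South
  F4: move forward 0/4 (blocked), now at (x=8, y=4)
  R: turn right, now facing West
  R: turn right, now facing North
  L: turn left, now facing West
  R: turn right, now facing North
  R: turn right, now facing East
  L: turn left, now facing North
Final: (x=8, y=4), facing North

Answer: Final position: (x=8, y=4), facing North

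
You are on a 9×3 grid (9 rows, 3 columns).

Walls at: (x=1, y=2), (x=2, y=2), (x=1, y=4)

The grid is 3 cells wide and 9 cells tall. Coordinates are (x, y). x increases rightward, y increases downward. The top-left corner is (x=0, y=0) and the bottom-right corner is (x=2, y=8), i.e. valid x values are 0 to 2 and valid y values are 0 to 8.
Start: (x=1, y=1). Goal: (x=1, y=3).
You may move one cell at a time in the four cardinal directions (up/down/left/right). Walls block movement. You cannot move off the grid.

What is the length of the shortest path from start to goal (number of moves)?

Answer: Shortest path length: 4

Derivation:
BFS from (x=1, y=1) until reaching (x=1, y=3):
  Distance 0: (x=1, y=1)
  Distance 1: (x=1, y=0), (x=0, y=1), (x=2, y=1)
  Distance 2: (x=0, y=0), (x=2, y=0), (x=0, y=2)
  Distance 3: (x=0, y=3)
  Distance 4: (x=1, y=3), (x=0, y=4)  <- goal reached here
One shortest path (4 moves): (x=1, y=1) -> (x=0, y=1) -> (x=0, y=2) -> (x=0, y=3) -> (x=1, y=3)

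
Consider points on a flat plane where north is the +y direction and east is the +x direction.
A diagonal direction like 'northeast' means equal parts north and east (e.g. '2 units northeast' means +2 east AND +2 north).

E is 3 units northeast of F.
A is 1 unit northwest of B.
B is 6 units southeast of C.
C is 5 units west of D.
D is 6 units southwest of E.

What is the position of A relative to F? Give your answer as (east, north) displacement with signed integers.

Answer: A is at (east=-3, north=-8) relative to F.

Derivation:
Place F at the origin (east=0, north=0).
  E is 3 units northeast of F: delta (east=+3, north=+3); E at (east=3, north=3).
  D is 6 units southwest of E: delta (east=-6, north=-6); D at (east=-3, north=-3).
  C is 5 units west of D: delta (east=-5, north=+0); C at (east=-8, north=-3).
  B is 6 units southeast of C: delta (east=+6, north=-6); B at (east=-2, north=-9).
  A is 1 unit northwest of B: delta (east=-1, north=+1); A at (east=-3, north=-8).
Therefore A relative to F: (east=-3, north=-8).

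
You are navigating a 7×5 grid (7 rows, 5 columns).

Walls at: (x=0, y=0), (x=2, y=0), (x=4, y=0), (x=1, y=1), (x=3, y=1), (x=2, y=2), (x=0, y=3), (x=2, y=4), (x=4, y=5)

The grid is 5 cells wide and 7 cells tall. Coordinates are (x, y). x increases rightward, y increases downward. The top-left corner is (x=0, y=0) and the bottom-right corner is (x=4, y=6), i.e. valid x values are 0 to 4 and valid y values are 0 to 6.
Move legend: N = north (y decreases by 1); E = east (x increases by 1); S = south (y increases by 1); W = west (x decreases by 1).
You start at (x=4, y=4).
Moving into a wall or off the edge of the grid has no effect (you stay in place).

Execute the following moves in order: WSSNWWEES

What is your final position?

Start: (x=4, y=4)
  W (west): (x=4, y=4) -> (x=3, y=4)
  S (south): (x=3, y=4) -> (x=3, y=5)
  S (south): (x=3, y=5) -> (x=3, y=6)
  N (north): (x=3, y=6) -> (x=3, y=5)
  W (west): (x=3, y=5) -> (x=2, y=5)
  W (west): (x=2, y=5) -> (x=1, y=5)
  E (east): (x=1, y=5) -> (x=2, y=5)
  E (east): (x=2, y=5) -> (x=3, y=5)
  S (south): (x=3, y=5) -> (x=3, y=6)
Final: (x=3, y=6)

Answer: Final position: (x=3, y=6)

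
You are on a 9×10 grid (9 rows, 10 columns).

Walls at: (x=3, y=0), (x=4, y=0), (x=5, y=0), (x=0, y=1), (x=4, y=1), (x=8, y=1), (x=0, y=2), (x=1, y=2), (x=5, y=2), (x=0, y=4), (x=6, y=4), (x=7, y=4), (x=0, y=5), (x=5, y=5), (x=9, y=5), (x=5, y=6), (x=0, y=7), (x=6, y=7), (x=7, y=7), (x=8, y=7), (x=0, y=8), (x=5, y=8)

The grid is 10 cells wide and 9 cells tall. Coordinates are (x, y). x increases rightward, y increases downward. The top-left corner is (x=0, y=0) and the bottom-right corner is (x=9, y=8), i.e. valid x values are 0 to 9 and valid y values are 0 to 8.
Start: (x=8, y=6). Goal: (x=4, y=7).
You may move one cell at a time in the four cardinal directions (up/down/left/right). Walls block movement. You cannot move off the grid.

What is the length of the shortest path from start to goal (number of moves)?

Answer: Shortest path length: 11

Derivation:
BFS from (x=8, y=6) until reaching (x=4, y=7):
  Distance 0: (x=8, y=6)
  Distance 1: (x=8, y=5), (x=7, y=6), (x=9, y=6)
  Distance 2: (x=8, y=4), (x=7, y=5), (x=6, y=6), (x=9, y=7)
  Distance 3: (x=8, y=3), (x=9, y=4), (x=6, y=5), (x=9, y=8)
  Distance 4: (x=8, y=2), (x=7, y=3), (x=9, y=3), (x=8, y=8)
  Distance 5: (x=7, y=2), (x=9, y=2), (x=6, y=3), (x=7, y=8)
  Distance 6: (x=7, y=1), (x=9, y=1), (x=6, y=2), (x=5, y=3), (x=6, y=8)
  Distance 7: (x=7, y=0), (x=9, y=0), (x=6, y=1), (x=4, y=3), (x=5, y=4)
  Distance 8: (x=6, y=0), (x=8, y=0), (x=5, y=1), (x=4, y=2), (x=3, y=3), (x=4, y=4)
  Distance 9: (x=3, y=2), (x=2, y=3), (x=3, y=4), (x=4, y=5)
  Distance 10: (x=3, y=1), (x=2, y=2), (x=1, y=3), (x=2, y=4), (x=3, y=5), (x=4, y=6)
  Distance 11: (x=2, y=1), (x=0, y=3), (x=1, y=4), (x=2, y=5), (x=3, y=6), (x=4, y=7)  <- goal reached here
One shortest path (11 moves): (x=8, y=6) -> (x=8, y=5) -> (x=8, y=4) -> (x=8, y=3) -> (x=7, y=3) -> (x=6, y=3) -> (x=5, y=3) -> (x=4, y=3) -> (x=4, y=4) -> (x=4, y=5) -> (x=4, y=6) -> (x=4, y=7)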